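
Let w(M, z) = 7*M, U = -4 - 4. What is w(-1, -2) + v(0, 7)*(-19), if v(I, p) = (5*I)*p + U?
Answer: 145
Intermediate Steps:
U = -8
v(I, p) = -8 + 5*I*p (v(I, p) = (5*I)*p - 8 = 5*I*p - 8 = -8 + 5*I*p)
w(-1, -2) + v(0, 7)*(-19) = 7*(-1) + (-8 + 5*0*7)*(-19) = -7 + (-8 + 0)*(-19) = -7 - 8*(-19) = -7 + 152 = 145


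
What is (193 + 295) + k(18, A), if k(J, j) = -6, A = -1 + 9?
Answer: 482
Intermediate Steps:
A = 8
(193 + 295) + k(18, A) = (193 + 295) - 6 = 488 - 6 = 482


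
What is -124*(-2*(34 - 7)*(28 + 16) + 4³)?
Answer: 286688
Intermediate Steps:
-124*(-2*(34 - 7)*(28 + 16) + 4³) = -124*(-54*44 + 64) = -124*(-2*1188 + 64) = -124*(-2376 + 64) = -124*(-2312) = 286688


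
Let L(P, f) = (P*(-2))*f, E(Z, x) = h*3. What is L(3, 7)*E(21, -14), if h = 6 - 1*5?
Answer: -126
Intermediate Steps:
h = 1 (h = 6 - 5 = 1)
E(Z, x) = 3 (E(Z, x) = 1*3 = 3)
L(P, f) = -2*P*f (L(P, f) = (-2*P)*f = -2*P*f)
L(3, 7)*E(21, -14) = -2*3*7*3 = -42*3 = -126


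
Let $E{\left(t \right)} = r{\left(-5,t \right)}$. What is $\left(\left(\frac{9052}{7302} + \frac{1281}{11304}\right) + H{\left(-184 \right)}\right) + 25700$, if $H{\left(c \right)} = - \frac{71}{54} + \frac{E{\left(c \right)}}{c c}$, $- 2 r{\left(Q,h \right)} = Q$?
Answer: $\frac{8977458497036411}{349316931456} \approx 25700.0$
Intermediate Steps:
$r{\left(Q,h \right)} = - \frac{Q}{2}$
$E{\left(t \right)} = \frac{5}{2}$ ($E{\left(t \right)} = \left(- \frac{1}{2}\right) \left(-5\right) = \frac{5}{2}$)
$H{\left(c \right)} = - \frac{71}{54} + \frac{5}{2 c^{2}}$ ($H{\left(c \right)} = - \frac{71}{54} + \frac{5}{2 c c} = \left(-71\right) \frac{1}{54} + \frac{5}{2 c^{2}} = - \frac{71}{54} + \frac{5}{2 c^{2}}$)
$\left(\left(\frac{9052}{7302} + \frac{1281}{11304}\right) + H{\left(-184 \right)}\right) + 25700 = \left(\left(\frac{9052}{7302} + \frac{1281}{11304}\right) - \left(\frac{71}{54} - \frac{5}{2 \cdot 33856}\right)\right) + 25700 = \left(\left(9052 \cdot \frac{1}{7302} + 1281 \cdot \frac{1}{11304}\right) + \left(- \frac{71}{54} + \frac{5}{2} \cdot \frac{1}{33856}\right)\right) + 25700 = \left(\left(\frac{4526}{3651} + \frac{427}{3768}\right) + \left(- \frac{71}{54} + \frac{5}{67712}\right)\right) + 25700 = \left(\frac{2068105}{1528552} - \frac{2403641}{1828224}\right) + 25700 = \frac{13358617211}{349316931456} + 25700 = \frac{8977458497036411}{349316931456}$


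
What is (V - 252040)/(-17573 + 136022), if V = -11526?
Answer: -263566/118449 ≈ -2.2251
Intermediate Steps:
(V - 252040)/(-17573 + 136022) = (-11526 - 252040)/(-17573 + 136022) = -263566/118449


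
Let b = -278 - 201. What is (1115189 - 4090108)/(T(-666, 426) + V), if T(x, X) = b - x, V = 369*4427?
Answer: -2974919/1633750 ≈ -1.8209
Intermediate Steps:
b = -479
V = 1633563
T(x, X) = -479 - x
(1115189 - 4090108)/(T(-666, 426) + V) = (1115189 - 4090108)/((-479 - 1*(-666)) + 1633563) = -2974919/((-479 + 666) + 1633563) = -2974919/(187 + 1633563) = -2974919/1633750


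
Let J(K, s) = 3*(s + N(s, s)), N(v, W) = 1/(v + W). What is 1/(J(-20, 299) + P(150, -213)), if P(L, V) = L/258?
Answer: 25714/23080537 ≈ 0.0011141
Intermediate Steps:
N(v, W) = 1/(W + v)
J(K, s) = 3*s + 3/(2*s) (J(K, s) = 3*(s + 1/(s + s)) = 3*(s + 1/(2*s)) = 3*s + 3/(2*s))
P(L, V) = L/258 (P(L, V) = L*(1/258) = L/258)
1/(J(-20, 299) + P(150, -213)) = 1/((3*299 + (3/2)/299) + (1/258)*150) = 1/((897 + (3/2)*(1/299)) + 25/43) = 1/((897 + 3/598) + 25/43) = 1/(536409/598 + 25/43) = 1/(23080537/25714) = 25714/23080537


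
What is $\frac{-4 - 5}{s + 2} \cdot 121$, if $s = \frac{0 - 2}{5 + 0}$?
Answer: $- \frac{5445}{8} \approx -680.63$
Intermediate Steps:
$s = - \frac{2}{5} \approx -0.4$
$\frac{-4 - 5}{s + 2} \cdot 121 = \frac{-4 - 5}{- \frac{2}{5} + 2} \cdot 121 = - \frac{9}{\frac{8}{5}} \cdot 121 = \left(-9\right) \frac{5}{8} \cdot 121 = \left(- \frac{45}{8}\right) 121 = - \frac{5445}{8}$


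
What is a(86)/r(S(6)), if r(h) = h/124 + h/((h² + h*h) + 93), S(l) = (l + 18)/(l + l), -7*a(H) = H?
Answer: -538532/1575 ≈ -341.93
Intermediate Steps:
a(H) = -H/7
S(l) = (18 + l)/(2*l) (S(l) = (18 + l)/((2*l)) = (18 + l)*(1/(2*l)) = (18 + l)/(2*l))
r(h) = h/124 + h/(93 + 2*h²) (r(h) = h*(1/124) + h/((h² + h²) + 93) = h/124 + h/(2*h² + 93) = h/124 + h/(93 + 2*h²))
a(86)/r(S(6)) = (-⅐*86)/((((½)*(18 + 6)/6)*(217 + 2*((½)*(18 + 6)/6)²)/(124*(93 + 2*((½)*(18 + 6)/6)²)))) = -86*62*(93 + 2*((½)*(⅙)*24)²)/(217 + 2*((½)*(⅙)*24)²)/7 = -86*62*(93 + 2*2²)/(217 + 2*2²)/7 = -86*62*(93 + 2*4)/(217 + 2*4)/7 = -86*62*(93 + 8)/(217 + 8)/7 = -86/(7*((1/124)*2*225/101)) = -86/(7*((1/124)*2*(1/101)*225)) = -86/(7*225/6262) = -86/7*6262/225 = -538532/1575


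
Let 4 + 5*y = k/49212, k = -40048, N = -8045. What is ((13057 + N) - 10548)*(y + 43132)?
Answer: -14688147065216/61515 ≈ -2.3877e+8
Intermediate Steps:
y = -59224/61515 (y = -4/5 + (-40048/49212)/5 = -4/5 + (-40048*1/49212)/5 = -4/5 + (1/5)*(-10012/12303) = -4/5 - 10012/61515 = -59224/61515 ≈ -0.96276)
((13057 + N) - 10548)*(y + 43132) = ((13057 - 8045) - 10548)*(-59224/61515 + 43132) = (5012 - 10548)*(2653205756/61515) = -5536*2653205756/61515 = -14688147065216/61515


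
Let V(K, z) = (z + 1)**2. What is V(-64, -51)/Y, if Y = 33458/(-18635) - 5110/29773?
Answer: -346762409375/272842471 ≈ -1270.9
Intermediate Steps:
V(K, z) = (1 + z)**2
Y = -1091369884/554819855 (Y = 33458*(-1/18635) - 5110*1/29773 = -33458/18635 - 5110/29773 = -1091369884/554819855 ≈ -1.9671)
V(-64, -51)/Y = (1 - 51)**2/(-1091369884/554819855) = (-50)**2*(-554819855/1091369884) = 2500*(-554819855/1091369884) = -346762409375/272842471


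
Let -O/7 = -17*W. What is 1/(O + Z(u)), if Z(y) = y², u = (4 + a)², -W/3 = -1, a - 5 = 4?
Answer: 1/28918 ≈ 3.4581e-5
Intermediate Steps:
a = 9 (a = 5 + 4 = 9)
W = 3 (W = -3*(-1) = 3)
O = 357 (O = -(-119)*3 = -7*(-51) = 357)
u = 169 (u = (4 + 9)² = 13² = 169)
1/(O + Z(u)) = 1/(357 + 169²) = 1/(357 + 28561) = 1/28918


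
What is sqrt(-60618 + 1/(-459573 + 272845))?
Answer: I*sqrt(528397194761210)/93364 ≈ 246.21*I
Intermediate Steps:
sqrt(-60618 + 1/(-459573 + 272845)) = sqrt(-60618 + 1/(-186728)) = sqrt(-60618 - 1/186728) = sqrt(-11319077905/186728) = I*sqrt(528397194761210)/93364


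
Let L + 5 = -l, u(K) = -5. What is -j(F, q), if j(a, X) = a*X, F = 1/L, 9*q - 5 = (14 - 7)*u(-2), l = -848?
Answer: 10/2529 ≈ 0.0039541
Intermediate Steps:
L = 843 (L = -5 - 1*(-848) = -5 + 848 = 843)
q = -10/3 (q = 5/9 + ((14 - 7)*(-5))/9 = 5/9 + (7*(-5))/9 = 5/9 + (⅑)*(-35) = 5/9 - 35/9 = -10/3 ≈ -3.3333)
F = 1/843 ≈ 0.0011862
j(a, X) = X*a
-j(F, q) = -(-10)/(3*843) = -1*(-10/2529) = 10/2529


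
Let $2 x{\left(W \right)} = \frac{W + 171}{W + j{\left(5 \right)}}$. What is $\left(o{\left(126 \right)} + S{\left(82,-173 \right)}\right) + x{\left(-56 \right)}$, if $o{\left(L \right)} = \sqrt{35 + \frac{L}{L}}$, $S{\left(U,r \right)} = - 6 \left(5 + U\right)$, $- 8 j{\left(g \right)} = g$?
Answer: $- \frac{234208}{453} \approx -517.02$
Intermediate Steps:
$j{\left(g \right)} = - \frac{g}{8}$
$S{\left(U,r \right)} = -30 - 6 U$
$x{\left(W \right)} = \frac{171 + W}{2 \left(- \frac{5}{8} + W\right)}$ ($x{\left(W \right)} = \frac{\left(W + 171\right) \frac{1}{W - \frac{5}{8}}}{2} = \frac{\left(171 + W\right) \frac{1}{W - \frac{5}{8}}}{2} = \frac{\left(171 + W\right) \frac{1}{- \frac{5}{8} + W}}{2} = \frac{\frac{1}{- \frac{5}{8} + W} \left(171 + W\right)}{2} = \frac{171 + W}{2 \left(- \frac{5}{8} + W\right)}$)
$o{\left(L \right)} = 6$ ($o{\left(L \right)} = \sqrt{35 + 1} = \sqrt{36} = 6$)
$\left(o{\left(126 \right)} + S{\left(82,-173 \right)}\right) + x{\left(-56 \right)} = \left(6 - 522\right) + \frac{4 \left(171 - 56\right)}{-5 + 8 \left(-56\right)} = \left(6 - 522\right) + 4 \frac{1}{-5 - 448} \cdot 115 = \left(6 - 522\right) + 4 \frac{1}{-453} \cdot 115 = -516 + 4 \left(- \frac{1}{453}\right) 115 = -516 - \frac{460}{453} = - \frac{234208}{453}$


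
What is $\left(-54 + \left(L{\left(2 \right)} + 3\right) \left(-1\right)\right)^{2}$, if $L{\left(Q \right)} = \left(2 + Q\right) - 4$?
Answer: $3249$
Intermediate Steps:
$L{\left(Q \right)} = -2 + Q$
$\left(-54 + \left(L{\left(2 \right)} + 3\right) \left(-1\right)\right)^{2} = \left(-54 + \left(\left(-2 + 2\right) + 3\right) \left(-1\right)\right)^{2} = \left(-54 + \left(0 + 3\right) \left(-1\right)\right)^{2} = \left(-54 + 3 \left(-1\right)\right)^{2} = \left(-54 - 3\right)^{2} = \left(-57\right)^{2} = 3249$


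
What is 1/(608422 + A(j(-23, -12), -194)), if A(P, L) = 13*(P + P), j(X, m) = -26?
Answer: 1/607746 ≈ 1.6454e-6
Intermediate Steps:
A(P, L) = 26*P (A(P, L) = 13*(2*P) = 26*P)
1/(608422 + A(j(-23, -12), -194)) = 1/(608422 + 26*(-26)) = 1/(608422 - 676) = 1/607746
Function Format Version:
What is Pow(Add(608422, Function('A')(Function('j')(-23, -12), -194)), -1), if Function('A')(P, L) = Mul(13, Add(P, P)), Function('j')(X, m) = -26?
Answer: Rational(1, 607746) ≈ 1.6454e-6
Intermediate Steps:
Function('A')(P, L) = Mul(26, P) (Function('A')(P, L) = Mul(13, Mul(2, P)) = Mul(26, P))
Pow(Add(608422, Function('A')(Function('j')(-23, -12), -194)), -1) = Pow(Add(608422, Mul(26, -26)), -1) = Pow(Add(608422, -676), -1) = Pow(607746, -1) = Rational(1, 607746)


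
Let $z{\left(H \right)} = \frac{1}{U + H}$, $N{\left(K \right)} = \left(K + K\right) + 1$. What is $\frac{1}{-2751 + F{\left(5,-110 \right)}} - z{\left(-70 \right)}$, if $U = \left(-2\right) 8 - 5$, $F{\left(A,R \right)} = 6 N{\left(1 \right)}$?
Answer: $\frac{2642}{248703} \approx 0.010623$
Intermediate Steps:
$N{\left(K \right)} = 1 + 2 K$ ($N{\left(K \right)} = 2 K + 1 = 1 + 2 K$)
$F{\left(A,R \right)} = 18$ ($F{\left(A,R \right)} = 6 \left(1 + 2 \cdot 1\right) = 6 \left(1 + 2\right) = 6 \cdot 3 = 18$)
$U = -21$ ($U = -16 - 5 = -21$)
$z{\left(H \right)} = \frac{1}{-21 + H}$
$\frac{1}{-2751 + F{\left(5,-110 \right)}} - z{\left(-70 \right)} = \frac{1}{-2751 + 18} - \frac{1}{-21 - 70} = \frac{1}{-2733} - \frac{1}{-91} = - \frac{1}{2733} - - \frac{1}{91} = - \frac{1}{2733} + \frac{1}{91} = \frac{2642}{248703}$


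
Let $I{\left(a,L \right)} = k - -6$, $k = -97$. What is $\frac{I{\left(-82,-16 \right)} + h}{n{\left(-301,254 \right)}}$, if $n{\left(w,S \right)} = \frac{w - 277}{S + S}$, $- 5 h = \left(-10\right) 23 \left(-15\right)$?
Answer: $\frac{198374}{289} \approx 686.42$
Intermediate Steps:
$h = -690$ ($h = - \frac{\left(-10\right) 23 \left(-15\right)}{5} = - \frac{\left(-230\right) \left(-15\right)}{5} = \left(- \frac{1}{5}\right) 3450 = -690$)
$I{\left(a,L \right)} = -91$ ($I{\left(a,L \right)} = -97 - -6 = -97 + 6 = -91$)
$n{\left(w,S \right)} = \frac{-277 + w}{2 S}$
$\frac{I{\left(-82,-16 \right)} + h}{n{\left(-301,254 \right)}} = \frac{-91 - 690}{\frac{1}{2} \cdot \frac{1}{254} \left(-277 - 301\right)} = - \frac{781}{\frac{1}{2} \cdot \frac{1}{254} \left(-578\right)} = - \frac{781}{- \frac{289}{254}} = \left(-781\right) \left(- \frac{254}{289}\right) = \frac{198374}{289}$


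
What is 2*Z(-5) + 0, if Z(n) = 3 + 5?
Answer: 16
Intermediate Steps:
Z(n) = 8
2*Z(-5) + 0 = 2*8 + 0 = 16 + 0 = 16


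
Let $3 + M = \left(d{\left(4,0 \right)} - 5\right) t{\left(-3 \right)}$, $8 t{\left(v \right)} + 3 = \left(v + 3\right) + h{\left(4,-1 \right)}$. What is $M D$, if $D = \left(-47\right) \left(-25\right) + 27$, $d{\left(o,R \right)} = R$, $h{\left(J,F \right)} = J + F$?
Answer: $-3606$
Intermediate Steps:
$h{\left(J,F \right)} = F + J$
$D = 1202$ ($D = 1175 + 27 = 1202$)
$t{\left(v \right)} = \frac{3}{8} + \frac{v}{8}$ ($t{\left(v \right)} = - \frac{3}{8} + \frac{\left(v + 3\right) + \left(-1 + 4\right)}{8} = - \frac{3}{8} + \frac{\left(3 + v\right) + 3}{8} = - \frac{3}{8} + \frac{6 + v}{8} = - \frac{3}{8} + \left(\frac{3}{4} + \frac{v}{8}\right) = \frac{3}{8} + \frac{v}{8}$)
$M = -3$ ($M = -3 + \left(0 - 5\right) \left(\frac{3}{8} + \frac{1}{8} \left(-3\right)\right) = -3 - 5 \left(\frac{3}{8} - \frac{3}{8}\right) = -3 - 0 = -3 + 0 = -3$)
$M D = \left(-3\right) 1202 = -3606$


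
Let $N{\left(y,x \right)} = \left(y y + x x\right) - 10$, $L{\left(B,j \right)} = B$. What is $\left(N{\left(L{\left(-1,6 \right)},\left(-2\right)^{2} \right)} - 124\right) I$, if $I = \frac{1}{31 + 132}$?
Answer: $- \frac{117}{163} \approx -0.71779$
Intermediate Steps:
$I = \frac{1}{163} \approx 0.006135$
$N{\left(y,x \right)} = -10 + x^{2} + y^{2}$ ($N{\left(y,x \right)} = \left(y^{2} + x^{2}\right) - 10 = \left(x^{2} + y^{2}\right) - 10 = -10 + x^{2} + y^{2}$)
$\left(N{\left(L{\left(-1,6 \right)},\left(-2\right)^{2} \right)} - 124\right) I = \left(\left(-10 + \left(\left(-2\right)^{2}\right)^{2} + \left(-1\right)^{2}\right) - 124\right) \frac{1}{163} = \left(\left(-10 + 4^{2} + 1\right) - 124\right) \frac{1}{163} = \left(\left(-10 + 16 + 1\right) - 124\right) \frac{1}{163} = \left(7 - 124\right) \frac{1}{163} = \left(-117\right) \frac{1}{163} = - \frac{117}{163}$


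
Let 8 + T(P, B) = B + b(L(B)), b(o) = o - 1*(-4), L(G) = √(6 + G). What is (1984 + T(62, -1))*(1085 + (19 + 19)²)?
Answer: 5004891 + 2529*√5 ≈ 5.0105e+6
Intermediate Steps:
b(o) = 4 + o (b(o) = o + 4 = 4 + o)
T(P, B) = -4 + B + √(6 + B) (T(P, B) = -8 + (B + (4 + √(6 + B))) = -8 + (4 + B + √(6 + B)) = -4 + B + √(6 + B))
(1984 + T(62, -1))*(1085 + (19 + 19)²) = (1984 + (-4 - 1 + √(6 - 1)))*(1085 + (19 + 19)²) = (1984 + (-4 - 1 + √5))*(1085 + 38²) = (1984 + (-5 + √5))*(1085 + 1444) = (1979 + √5)*2529 = 5004891 + 2529*√5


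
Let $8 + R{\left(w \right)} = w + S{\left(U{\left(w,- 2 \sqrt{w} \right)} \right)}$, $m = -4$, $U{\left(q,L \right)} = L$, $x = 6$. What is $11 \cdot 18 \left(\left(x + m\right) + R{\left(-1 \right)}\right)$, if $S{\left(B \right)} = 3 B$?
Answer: $-1386 - 1188 i \approx -1386.0 - 1188.0 i$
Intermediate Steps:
$R{\left(w \right)} = -8 + w - 6 \sqrt{w}$ ($R{\left(w \right)} = -8 + \left(w + 3 \left(- 2 \sqrt{w}\right)\right) = -8 - \left(- w + 6 \sqrt{w}\right) = -8 + w - 6 \sqrt{w}$)
$11 \cdot 18 \left(\left(x + m\right) + R{\left(-1 \right)}\right) = 11 \cdot 18 \left(\left(6 - 4\right) - \left(9 + 6 i\right)\right) = 198 \left(2 - \left(9 + 6 i\right)\right) = 198 \left(-7 - 6 i\right) = -1386 - 1188 i$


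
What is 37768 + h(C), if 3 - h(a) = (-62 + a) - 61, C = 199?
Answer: 37695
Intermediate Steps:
h(a) = 126 - a (h(a) = 3 - ((-62 + a) - 61) = 3 - (-123 + a) = 3 + (123 - a) = 126 - a)
37768 + h(C) = 37768 + (126 - 1*199) = 37768 + (126 - 199) = 37768 - 73 = 37695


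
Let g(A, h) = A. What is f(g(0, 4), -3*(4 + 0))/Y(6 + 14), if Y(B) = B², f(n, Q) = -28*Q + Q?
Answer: 81/100 ≈ 0.81000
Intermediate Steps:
f(n, Q) = -27*Q
f(g(0, 4), -3*(4 + 0))/Y(6 + 14) = (-(-81)*(4 + 0))/((6 + 14)²) = (-(-81)*4)/(20²) = -27*(-12)/400 = 324*(1/400) = 81/100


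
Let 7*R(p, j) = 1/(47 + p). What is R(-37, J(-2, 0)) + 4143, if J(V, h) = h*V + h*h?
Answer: 290011/70 ≈ 4143.0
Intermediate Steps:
J(V, h) = h² + V*h (J(V, h) = V*h + h² = h² + V*h)
R(p, j) = 1/(7*(47 + p))
R(-37, J(-2, 0)) + 4143 = 1/(7*(47 - 37)) + 4143 = (⅐)/10 + 4143 = (⅐)*(⅒) + 4143 = 1/70 + 4143 = 290011/70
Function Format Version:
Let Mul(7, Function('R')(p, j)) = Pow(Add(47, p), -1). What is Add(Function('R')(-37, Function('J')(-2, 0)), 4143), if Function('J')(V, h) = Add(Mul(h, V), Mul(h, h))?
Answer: Rational(290011, 70) ≈ 4143.0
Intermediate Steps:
Function('J')(V, h) = Add(Pow(h, 2), Mul(V, h)) (Function('J')(V, h) = Add(Mul(V, h), Pow(h, 2)) = Add(Pow(h, 2), Mul(V, h)))
Function('R')(p, j) = Mul(Rational(1, 7), Pow(Add(47, p), -1))
Add(Function('R')(-37, Function('J')(-2, 0)), 4143) = Add(Mul(Rational(1, 7), Pow(Add(47, -37), -1)), 4143) = Add(Mul(Rational(1, 7), Pow(10, -1)), 4143) = Add(Mul(Rational(1, 7), Rational(1, 10)), 4143) = Add(Rational(1, 70), 4143) = Rational(290011, 70)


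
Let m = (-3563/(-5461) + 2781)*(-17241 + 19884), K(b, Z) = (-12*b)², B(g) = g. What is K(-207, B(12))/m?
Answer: 2807980668/3345730531 ≈ 0.83927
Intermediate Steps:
K(b, Z) = 144*b²
m = 40148766372/5461 (m = (-3563*(-1/5461) + 2781)*2643 = (3563/5461 + 2781)*2643 = (15190604/5461)*2643 = 40148766372/5461 ≈ 7.3519e+6)
K(-207, B(12))/m = (144*(-207)²)/(40148766372/5461) = (144*42849)*(5461/40148766372) = 6170256*(5461/40148766372) = 2807980668/3345730531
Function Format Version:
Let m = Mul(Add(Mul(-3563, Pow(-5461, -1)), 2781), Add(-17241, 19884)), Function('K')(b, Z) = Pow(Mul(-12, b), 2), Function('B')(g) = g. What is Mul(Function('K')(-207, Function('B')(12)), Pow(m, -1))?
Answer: Rational(2807980668, 3345730531) ≈ 0.83927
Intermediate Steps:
Function('K')(b, Z) = Mul(144, Pow(b, 2))
m = Rational(40148766372, 5461) (m = Mul(Add(Mul(-3563, Rational(-1, 5461)), 2781), 2643) = Mul(Add(Rational(3563, 5461), 2781), 2643) = Mul(Rational(15190604, 5461), 2643) = Rational(40148766372, 5461) ≈ 7.3519e+6)
Mul(Function('K')(-207, Function('B')(12)), Pow(m, -1)) = Mul(Mul(144, Pow(-207, 2)), Pow(Rational(40148766372, 5461), -1)) = Mul(Mul(144, 42849), Rational(5461, 40148766372)) = Mul(6170256, Rational(5461, 40148766372)) = Rational(2807980668, 3345730531)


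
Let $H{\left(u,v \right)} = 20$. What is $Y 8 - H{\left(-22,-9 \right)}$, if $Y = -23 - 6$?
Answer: $-252$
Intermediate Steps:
$Y = -29$ ($Y = -23 - 6 = -29$)
$Y 8 - H{\left(-22,-9 \right)} = \left(-29\right) 8 - 20 = -232 - 20 = -252$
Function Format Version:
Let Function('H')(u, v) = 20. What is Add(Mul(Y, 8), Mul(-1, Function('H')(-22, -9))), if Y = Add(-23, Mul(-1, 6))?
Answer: -252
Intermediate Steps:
Y = -29 (Y = Add(-23, -6) = -29)
Add(Mul(Y, 8), Mul(-1, Function('H')(-22, -9))) = Add(Mul(-29, 8), Mul(-1, 20)) = Add(-232, -20) = -252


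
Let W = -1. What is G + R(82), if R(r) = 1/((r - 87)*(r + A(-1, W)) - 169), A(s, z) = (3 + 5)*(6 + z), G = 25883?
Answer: 20162856/779 ≈ 25883.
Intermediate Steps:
A(s, z) = 48 + 8*z (A(s, z) = 8*(6 + z) = 48 + 8*z)
R(r) = 1/(-169 + (-87 + r)*(40 + r)) (R(r) = 1/((r - 87)*(r + (48 + 8*(-1))) - 169) = 1/((-87 + r)*(r + (48 - 8)) - 169) = 1/((-87 + r)*(r + 40) - 169) = 1/((-87 + r)*(40 + r) - 169) = 1/(-169 + (-87 + r)*(40 + r)))
G + R(82) = 25883 + 1/(-3649 + 82² - 47*82) = 25883 + 1/(-3649 + 6724 - 3854) = 25883 + 1/(-779) = 25883 - 1/779 = 20162856/779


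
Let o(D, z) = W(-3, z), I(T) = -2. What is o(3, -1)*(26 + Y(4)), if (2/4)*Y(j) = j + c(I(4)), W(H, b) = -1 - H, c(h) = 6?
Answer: 92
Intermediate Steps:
Y(j) = 12 + 2*j (Y(j) = 2*(j + 6) = 2*(6 + j) = 12 + 2*j)
o(D, z) = 2 (o(D, z) = -1 - 1*(-3) = -1 + 3 = 2)
o(3, -1)*(26 + Y(4)) = 2*(26 + (12 + 2*4)) = 2*(26 + (12 + 8)) = 2*(26 + 20) = 2*46 = 92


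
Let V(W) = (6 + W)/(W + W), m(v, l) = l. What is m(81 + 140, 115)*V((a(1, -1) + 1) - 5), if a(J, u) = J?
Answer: -115/2 ≈ -57.500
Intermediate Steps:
V(W) = (6 + W)/(2*W) (V(W) = (6 + W)/((2*W)) = (6 + W)*(1/(2*W)) = (6 + W)/(2*W))
m(81 + 140, 115)*V((a(1, -1) + 1) - 5) = 115*((6 + ((1 + 1) - 5))/(2*((1 + 1) - 5))) = 115*((6 + (2 - 5))/(2*(2 - 5))) = 115*((½)*(6 - 3)/(-3)) = 115*((½)*(-⅓)*3) = 115*(-½) = -115/2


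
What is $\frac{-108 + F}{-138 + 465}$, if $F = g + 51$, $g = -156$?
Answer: $- \frac{71}{109} \approx -0.65138$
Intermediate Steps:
$F = -105$ ($F = -156 + 51 = -105$)
$\frac{-108 + F}{-138 + 465} = \frac{-108 - 105}{-138 + 465} = - \frac{213}{327} = \left(-213\right) \frac{1}{327} = - \frac{71}{109}$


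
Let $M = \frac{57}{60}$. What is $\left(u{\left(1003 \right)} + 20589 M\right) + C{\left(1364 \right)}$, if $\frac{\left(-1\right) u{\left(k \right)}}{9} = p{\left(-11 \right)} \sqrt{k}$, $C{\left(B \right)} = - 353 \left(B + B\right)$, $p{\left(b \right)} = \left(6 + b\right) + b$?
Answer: $- \frac{18868489}{20} + 144 \sqrt{1003} \approx -9.3886 \cdot 10^{5}$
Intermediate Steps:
$p{\left(b \right)} = 6 + 2 b$
$C{\left(B \right)} = - 706 B$ ($C{\left(B \right)} = - 353 \cdot 2 B = - 706 B$)
$M = \frac{19}{20}$ ($M = 57 \cdot \frac{1}{60} = \frac{19}{20} \approx 0.95$)
$u{\left(k \right)} = 144 \sqrt{k}$ ($u{\left(k \right)} = - 9 \left(6 + 2 \left(-11\right)\right) \sqrt{k} = - 9 \left(6 - 22\right) \sqrt{k} = - 9 \left(- 16 \sqrt{k}\right) = 144 \sqrt{k}$)
$\left(u{\left(1003 \right)} + 20589 M\right) + C{\left(1364 \right)} = \left(144 \sqrt{1003} + 20589 \cdot \frac{19}{20}\right) - 962984 = \left(144 \sqrt{1003} + \frac{391191}{20}\right) - 962984 = \left(\frac{391191}{20} + 144 \sqrt{1003}\right) - 962984 = - \frac{18868489}{20} + 144 \sqrt{1003}$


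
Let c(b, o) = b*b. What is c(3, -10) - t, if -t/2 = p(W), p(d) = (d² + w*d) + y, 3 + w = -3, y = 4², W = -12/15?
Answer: 1297/25 ≈ 51.880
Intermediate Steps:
W = -⅘ (W = -12*1/15 = -⅘ ≈ -0.80000)
y = 16
w = -6 (w = -3 - 3 = -6)
c(b, o) = b²
p(d) = 16 + d² - 6*d (p(d) = (d² - 6*d) + 16 = 16 + d² - 6*d)
t = -1072/25 (t = -2*(16 + (-⅘)² - 6*(-⅘)) = -2*(16 + 16/25 + 24/5) = -2*536/25 = -1072/25 ≈ -42.880)
c(3, -10) - t = 3² - 1*(-1072/25) = 9 + 1072/25 = 1297/25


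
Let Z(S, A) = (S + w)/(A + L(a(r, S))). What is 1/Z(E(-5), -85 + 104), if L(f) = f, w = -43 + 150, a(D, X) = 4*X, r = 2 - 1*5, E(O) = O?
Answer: -1/102 ≈ -0.0098039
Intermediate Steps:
r = -3 (r = 2 - 5 = -3)
w = 107
Z(S, A) = (107 + S)/(A + 4*S) (Z(S, A) = (S + 107)/(A + 4*S) = (107 + S)/(A + 4*S))
1/Z(E(-5), -85 + 104) = 1/((107 - 5)/((-85 + 104) + 4*(-5))) = 1/(102/(19 - 20)) = 1/(102/(-1)) = 1/(-1*102) = 1/(-102) = -1/102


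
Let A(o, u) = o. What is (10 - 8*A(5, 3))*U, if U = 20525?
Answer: -615750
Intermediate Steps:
(10 - 8*A(5, 3))*U = (10 - 8*5)*20525 = (10 - 40)*20525 = -30*20525 = -615750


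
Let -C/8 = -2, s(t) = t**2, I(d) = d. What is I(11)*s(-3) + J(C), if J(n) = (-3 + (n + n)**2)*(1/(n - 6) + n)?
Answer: 165371/10 ≈ 16537.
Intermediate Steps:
C = 16 (C = -8*(-2) = 16)
J(n) = (-3 + 4*n**2)*(n + 1/(-6 + n)) (J(n) = (-3 + (2*n)**2)*(1/(-6 + n) + n) = (-3 + 4*n**2)*(n + 1/(-6 + n)))
I(11)*s(-3) + J(C) = 11*(-3)**2 + (-3 + 16**2 - 24*16**3 + 4*16**4 + 18*16)/(-6 + 16) = 11*9 + (-3 + 256 - 24*4096 + 4*65536 + 288)/10 = 99 + (-3 + 256 - 98304 + 262144 + 288)/10 = 99 + (1/10)*164381 = 99 + 164381/10 = 165371/10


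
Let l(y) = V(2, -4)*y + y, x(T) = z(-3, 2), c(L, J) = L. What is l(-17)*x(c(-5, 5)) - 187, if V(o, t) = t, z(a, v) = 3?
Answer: -34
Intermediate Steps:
x(T) = 3
l(y) = -3*y (l(y) = -4*y + y = -3*y)
l(-17)*x(c(-5, 5)) - 187 = -3*(-17)*3 - 187 = 51*3 - 187 = 153 - 187 = -34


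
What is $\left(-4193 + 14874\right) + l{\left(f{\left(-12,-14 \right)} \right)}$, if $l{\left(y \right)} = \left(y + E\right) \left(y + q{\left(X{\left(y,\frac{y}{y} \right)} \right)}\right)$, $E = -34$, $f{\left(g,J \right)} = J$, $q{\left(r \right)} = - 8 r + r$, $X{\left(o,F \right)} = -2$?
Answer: $10681$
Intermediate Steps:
$q{\left(r \right)} = - 7 r$
$l{\left(y \right)} = \left(-34 + y\right) \left(14 + y\right)$ ($l{\left(y \right)} = \left(y - 34\right) \left(y - -14\right) = \left(-34 + y\right) \left(y + 14\right) = \left(-34 + y\right) \left(14 + y\right)$)
$\left(-4193 + 14874\right) + l{\left(f{\left(-12,-14 \right)} \right)} = \left(-4193 + 14874\right) - \left(196 - 196\right) = 10681 + \left(-476 + 196 + 280\right) = 10681 + 0 = 10681$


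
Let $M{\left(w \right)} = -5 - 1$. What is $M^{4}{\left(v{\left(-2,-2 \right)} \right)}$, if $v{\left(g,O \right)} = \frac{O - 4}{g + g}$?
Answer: $1296$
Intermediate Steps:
$v{\left(g,O \right)} = \frac{-4 + O}{2 g}$
$M{\left(w \right)} = -6$ ($M{\left(w \right)} = -5 - 1 = -6$)
$M^{4}{\left(v{\left(-2,-2 \right)} \right)} = \left(-6\right)^{4} = 1296$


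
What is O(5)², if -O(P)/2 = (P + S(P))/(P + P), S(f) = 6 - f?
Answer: 36/25 ≈ 1.4400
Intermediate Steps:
O(P) = -6/P (O(P) = -2*(P + (6 - P))/(P + P) = -12/(2*P) = -12*1/(2*P) = -6/P)
O(5)² = (-6/5)² = 36/25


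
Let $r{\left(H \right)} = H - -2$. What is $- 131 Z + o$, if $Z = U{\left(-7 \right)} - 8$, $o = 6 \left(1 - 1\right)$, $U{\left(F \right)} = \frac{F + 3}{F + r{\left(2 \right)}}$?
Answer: $\frac{2620}{3} \approx 873.33$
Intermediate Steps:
$r{\left(H \right)} = 2 + H$ ($r{\left(H \right)} = H + 2 = 2 + H$)
$U{\left(F \right)} = \frac{3 + F}{4 + F}$ ($U{\left(F \right)} = \frac{F + 3}{F + \left(2 + 2\right)} = \frac{3 + F}{F + 4} = \frac{3 + F}{4 + F}$)
$o = 0$ ($o = 6 \cdot 0 = 0$)
$Z = - \frac{20}{3}$ ($Z = \frac{3 - 7}{4 - 7} - 8 = \frac{1}{-3} \left(-4\right) - 8 = \left(- \frac{1}{3}\right) \left(-4\right) - 8 = \frac{4}{3} - 8 = - \frac{20}{3} \approx -6.6667$)
$- 131 Z + o = \left(-131\right) \left(- \frac{20}{3}\right) + 0 = \frac{2620}{3} + 0 = \frac{2620}{3}$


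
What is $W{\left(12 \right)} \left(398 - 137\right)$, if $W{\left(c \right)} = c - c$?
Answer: $0$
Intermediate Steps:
$W{\left(c \right)} = 0$
$W{\left(12 \right)} \left(398 - 137\right) = 0 \left(398 - 137\right) = 0 \cdot 261 = 0$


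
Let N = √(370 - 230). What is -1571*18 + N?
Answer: -28278 + 2*√35 ≈ -28266.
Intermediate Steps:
N = 2*√35 (N = √140 = 2*√35 ≈ 11.832)
-1571*18 + N = -1571*18 + 2*√35 = -28278 + 2*√35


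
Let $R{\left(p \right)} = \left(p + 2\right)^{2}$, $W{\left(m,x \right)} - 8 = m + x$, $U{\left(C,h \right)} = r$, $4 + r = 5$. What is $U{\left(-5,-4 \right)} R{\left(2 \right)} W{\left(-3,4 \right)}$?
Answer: $144$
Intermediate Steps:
$r = 1$ ($r = -4 + 5 = 1$)
$U{\left(C,h \right)} = 1$
$W{\left(m,x \right)} = 8 + m + x$ ($W{\left(m,x \right)} = 8 + \left(m + x\right) = 8 + m + x$)
$R{\left(p \right)} = \left(2 + p\right)^{2}$
$U{\left(-5,-4 \right)} R{\left(2 \right)} W{\left(-3,4 \right)} = 1 \left(2 + 2\right)^{2} \left(8 - 3 + 4\right) = 1 \cdot 4^{2} \cdot 9 = 1 \cdot 16 \cdot 9 = 16 \cdot 9 = 144$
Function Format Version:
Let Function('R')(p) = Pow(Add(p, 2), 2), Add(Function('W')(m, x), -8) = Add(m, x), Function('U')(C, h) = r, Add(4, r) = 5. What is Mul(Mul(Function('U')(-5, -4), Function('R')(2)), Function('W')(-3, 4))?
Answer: 144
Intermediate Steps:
r = 1 (r = Add(-4, 5) = 1)
Function('U')(C, h) = 1
Function('W')(m, x) = Add(8, m, x) (Function('W')(m, x) = Add(8, Add(m, x)) = Add(8, m, x))
Function('R')(p) = Pow(Add(2, p), 2)
Mul(Mul(Function('U')(-5, -4), Function('R')(2)), Function('W')(-3, 4)) = Mul(Mul(1, Pow(Add(2, 2), 2)), Add(8, -3, 4)) = Mul(Mul(1, Pow(4, 2)), 9) = Mul(Mul(1, 16), 9) = Mul(16, 9) = 144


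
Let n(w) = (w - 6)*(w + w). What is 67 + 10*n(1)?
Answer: -33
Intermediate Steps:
n(w) = 2*w*(-6 + w) (n(w) = (-6 + w)*(2*w) = 2*w*(-6 + w))
67 + 10*n(1) = 67 + 10*(2*1*(-6 + 1)) = 67 + 10*(2*1*(-5)) = 67 + 10*(-10) = 67 - 100 = -33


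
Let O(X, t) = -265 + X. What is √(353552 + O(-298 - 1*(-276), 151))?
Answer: √353265 ≈ 594.36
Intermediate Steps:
√(353552 + O(-298 - 1*(-276), 151)) = √(353552 + (-265 + (-298 - 1*(-276)))) = √(353552 + (-265 + (-298 + 276))) = √(353552 + (-265 - 22)) = √(353552 - 287) = √353265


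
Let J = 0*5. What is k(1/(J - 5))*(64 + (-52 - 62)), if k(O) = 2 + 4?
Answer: -300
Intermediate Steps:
J = 0
k(O) = 6
k(1/(J - 5))*(64 + (-52 - 62)) = 6*(64 + (-52 - 62)) = 6*(64 - 114) = 6*(-50) = -300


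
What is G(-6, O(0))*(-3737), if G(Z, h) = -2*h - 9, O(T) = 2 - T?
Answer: 48581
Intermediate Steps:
G(Z, h) = -9 - 2*h
G(-6, O(0))*(-3737) = (-9 - 2*(2 - 1*0))*(-3737) = (-9 - 2*(2 + 0))*(-3737) = (-9 - 2*2)*(-3737) = (-9 - 4)*(-3737) = -13*(-3737) = 48581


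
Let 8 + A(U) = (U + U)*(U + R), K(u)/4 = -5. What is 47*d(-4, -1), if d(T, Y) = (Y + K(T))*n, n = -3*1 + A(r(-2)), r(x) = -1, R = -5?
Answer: -987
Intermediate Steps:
K(u) = -20 (K(u) = 4*(-5) = -20)
A(U) = -8 + 2*U*(-5 + U) (A(U) = -8 + (U + U)*(U - 5) = -8 + (2*U)*(-5 + U) = -8 + 2*U*(-5 + U))
n = 1 (n = -3*1 + (-8 - 10*(-1) + 2*(-1)²) = -3 + (-8 + 10 + 2*1) = -3 + (-8 + 10 + 2) = -3 + 4 = 1)
d(T, Y) = -20 + Y (d(T, Y) = (Y - 20)*1 = (-20 + Y)*1 = -20 + Y)
47*d(-4, -1) = 47*(-20 - 1) = 47*(-21) = -987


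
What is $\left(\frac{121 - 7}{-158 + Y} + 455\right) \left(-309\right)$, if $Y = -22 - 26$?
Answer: $-140424$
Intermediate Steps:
$Y = -48$
$\left(\frac{121 - 7}{-158 + Y} + 455\right) \left(-309\right) = \left(\frac{121 - 7}{-158 - 48} + 455\right) \left(-309\right) = \left(\frac{114}{-206} + 455\right) \left(-309\right) = \left(114 \left(- \frac{1}{206}\right) + 455\right) \left(-309\right) = \left(- \frac{57}{103} + 455\right) \left(-309\right) = \frac{46808}{103} \left(-309\right) = -140424$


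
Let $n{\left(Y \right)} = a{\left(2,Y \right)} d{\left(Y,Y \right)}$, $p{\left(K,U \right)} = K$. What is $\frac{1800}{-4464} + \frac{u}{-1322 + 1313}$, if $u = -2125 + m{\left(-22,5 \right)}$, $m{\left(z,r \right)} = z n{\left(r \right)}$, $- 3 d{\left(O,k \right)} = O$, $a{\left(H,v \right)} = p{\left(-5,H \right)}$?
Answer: $\frac{428675}{1674} \approx 256.08$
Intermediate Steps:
$a{\left(H,v \right)} = -5$
$d{\left(O,k \right)} = - \frac{O}{3}$
$n{\left(Y \right)} = \frac{5 Y}{3}$ ($n{\left(Y \right)} = - 5 \left(- \frac{Y}{3}\right) = \frac{5 Y}{3}$)
$m{\left(z,r \right)} = \frac{5 r z}{3}$ ($m{\left(z,r \right)} = z \frac{5 r}{3} = \frac{5 r z}{3}$)
$u = - \frac{6925}{3}$ ($u = -2125 + \frac{5}{3} \cdot 5 \left(-22\right) = -2125 - \frac{550}{3} = - \frac{6925}{3} \approx -2308.3$)
$\frac{1800}{-4464} + \frac{u}{-1322 + 1313} = \frac{1800}{-4464} - \frac{6925}{3 \left(-1322 + 1313\right)} = 1800 \left(- \frac{1}{4464}\right) - \frac{6925}{3 \left(-9\right)} = - \frac{25}{62} - - \frac{6925}{27} = - \frac{25}{62} + \frac{6925}{27} = \frac{428675}{1674}$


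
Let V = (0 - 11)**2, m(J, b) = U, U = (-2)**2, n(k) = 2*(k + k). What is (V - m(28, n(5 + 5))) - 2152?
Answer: -2035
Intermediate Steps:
n(k) = 4*k (n(k) = 2*(2*k) = 4*k)
U = 4
m(J, b) = 4
V = 121 (V = (-11)**2 = 121)
(V - m(28, n(5 + 5))) - 2152 = (121 - 1*4) - 2152 = (121 - 4) - 2152 = 117 - 2152 = -2035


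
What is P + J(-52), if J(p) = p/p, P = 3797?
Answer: 3798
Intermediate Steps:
J(p) = 1
P + J(-52) = 3797 + 1 = 3798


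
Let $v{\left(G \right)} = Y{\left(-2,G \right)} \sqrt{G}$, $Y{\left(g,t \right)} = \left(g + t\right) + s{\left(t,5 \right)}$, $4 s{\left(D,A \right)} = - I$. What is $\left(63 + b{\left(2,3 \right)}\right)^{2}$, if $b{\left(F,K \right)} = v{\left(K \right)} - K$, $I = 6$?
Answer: $\frac{\left(120 - \sqrt{3}\right)^{2}}{4} \approx 3496.8$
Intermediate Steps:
$s{\left(D,A \right)} = - \frac{3}{2}$ ($s{\left(D,A \right)} = \frac{\left(-1\right) 6}{4} = \frac{1}{4} \left(-6\right) = - \frac{3}{2}$)
$Y{\left(g,t \right)} = - \frac{3}{2} + g + t$ ($Y{\left(g,t \right)} = \left(g + t\right) - \frac{3}{2} = - \frac{3}{2} + g + t$)
$v{\left(G \right)} = \sqrt{G} \left(- \frac{7}{2} + G\right)$ ($v{\left(G \right)} = \left(- \frac{3}{2} - 2 + G\right) \sqrt{G} = \left(- \frac{7}{2} + G\right) \sqrt{G} = \sqrt{G} \left(- \frac{7}{2} + G\right)$)
$b{\left(F,K \right)} = - K + \sqrt{K} \left(- \frac{7}{2} + K\right)$ ($b{\left(F,K \right)} = \sqrt{K} \left(- \frac{7}{2} + K\right) - K = - K + \sqrt{K} \left(- \frac{7}{2} + K\right)$)
$\left(63 + b{\left(2,3 \right)}\right)^{2} = \left(63 - \left(3 - \sqrt{3} \left(- \frac{7}{2} + 3\right)\right)\right)^{2} = \left(63 - \left(3 - \sqrt{3} \left(- \frac{1}{2}\right)\right)\right)^{2} = \left(63 - \left(3 + \frac{\sqrt{3}}{2}\right)\right)^{2} = \left(60 - \frac{\sqrt{3}}{2}\right)^{2}$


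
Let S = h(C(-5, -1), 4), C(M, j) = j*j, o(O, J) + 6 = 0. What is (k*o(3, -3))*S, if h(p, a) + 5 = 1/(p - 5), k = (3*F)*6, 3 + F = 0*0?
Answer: -1701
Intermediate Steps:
F = -3 (F = -3 + 0*0 = -3 + 0 = -3)
o(O, J) = -6 (o(O, J) = -6 + 0 = -6)
C(M, j) = j**2
k = -54 (k = (3*(-3))*6 = -9*6 = -54)
h(p, a) = -5 + 1/(-5 + p) (h(p, a) = -5 + 1/(p - 5) = -5 + 1/(-5 + p))
S = -21/4 (S = (26 - 5*(-1)**2)/(-5 + (-1)**2) = (26 - 5*1)/(-5 + 1) = (26 - 5)/(-4) = -1/4*21 = -21/4 ≈ -5.2500)
(k*o(3, -3))*S = -54*(-6)*(-21/4) = 324*(-21/4) = -1701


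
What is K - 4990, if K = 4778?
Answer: -212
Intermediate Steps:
K - 4990 = 4778 - 4990 = -212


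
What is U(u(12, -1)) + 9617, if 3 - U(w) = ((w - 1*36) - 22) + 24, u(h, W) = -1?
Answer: 9655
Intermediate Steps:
U(w) = 37 - w (U(w) = 3 - (((w - 1*36) - 22) + 24) = 3 - (((w - 36) - 22) + 24) = 3 - (((-36 + w) - 22) + 24) = 3 - ((-58 + w) + 24) = 3 - (-34 + w) = 3 + (34 - w) = 37 - w)
U(u(12, -1)) + 9617 = (37 - 1*(-1)) + 9617 = (37 + 1) + 9617 = 38 + 9617 = 9655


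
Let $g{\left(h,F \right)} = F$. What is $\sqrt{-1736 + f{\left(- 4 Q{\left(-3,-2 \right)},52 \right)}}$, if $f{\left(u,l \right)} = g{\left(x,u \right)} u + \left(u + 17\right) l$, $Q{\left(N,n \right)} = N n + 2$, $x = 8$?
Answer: $2 i \sqrt{373} \approx 38.626 i$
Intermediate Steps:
$Q{\left(N,n \right)} = 2 + N n$
$f{\left(u,l \right)} = u^{2} + l \left(17 + u\right)$ ($f{\left(u,l \right)} = u u + \left(u + 17\right) l = u^{2} + \left(17 + u\right) l = u^{2} + l \left(17 + u\right)$)
$\sqrt{-1736 + f{\left(- 4 Q{\left(-3,-2 \right)},52 \right)}} = \sqrt{-1736 + \left(\left(- 4 \left(2 - -6\right)\right)^{2} + 17 \cdot 52 + 52 \left(- 4 \left(2 - -6\right)\right)\right)} = \sqrt{-1736 + \left(\left(- 4 \left(2 + 6\right)\right)^{2} + 884 + 52 \left(- 4 \left(2 + 6\right)\right)\right)} = \sqrt{-1736 + \left(\left(\left(-4\right) 8\right)^{2} + 884 + 52 \left(\left(-4\right) 8\right)\right)} = \sqrt{-1736 + \left(\left(-32\right)^{2} + 884 + 52 \left(-32\right)\right)} = \sqrt{-1736 + \left(1024 + 884 - 1664\right)} = \sqrt{-1736 + 244} = \sqrt{-1492} = 2 i \sqrt{373}$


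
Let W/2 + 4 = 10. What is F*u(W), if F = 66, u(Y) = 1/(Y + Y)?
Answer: 11/4 ≈ 2.7500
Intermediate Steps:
W = 12 (W = -8 + 2*10 = -8 + 20 = 12)
u(Y) = 1/(2*Y)
F*u(W) = 66*((1/2)/12) = 66*((1/2)*(1/12)) = 66*(1/24) = 11/4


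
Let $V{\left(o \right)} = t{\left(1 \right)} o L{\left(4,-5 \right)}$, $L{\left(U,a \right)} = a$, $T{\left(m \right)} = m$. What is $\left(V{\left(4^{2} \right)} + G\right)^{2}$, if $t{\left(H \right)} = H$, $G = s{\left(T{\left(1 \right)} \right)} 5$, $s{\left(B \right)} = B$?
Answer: $5625$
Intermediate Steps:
$G = 5$ ($G = 1 \cdot 5 = 5$)
$V{\left(o \right)} = - 5 o$ ($V{\left(o \right)} = 1 o \left(-5\right) = o \left(-5\right) = - 5 o$)
$\left(V{\left(4^{2} \right)} + G\right)^{2} = \left(- 5 \cdot 4^{2} + 5\right)^{2} = \left(\left(-5\right) 16 + 5\right)^{2} = \left(-80 + 5\right)^{2} = \left(-75\right)^{2} = 5625$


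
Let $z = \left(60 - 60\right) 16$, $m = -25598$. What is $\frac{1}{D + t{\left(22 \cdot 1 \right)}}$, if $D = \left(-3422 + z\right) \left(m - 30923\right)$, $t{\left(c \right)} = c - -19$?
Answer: $\frac{1}{193414903} \approx 5.1702 \cdot 10^{-9}$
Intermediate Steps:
$z = 0$ ($z = 0 \cdot 16 = 0$)
$t{\left(c \right)} = 19 + c$ ($t{\left(c \right)} = c + 19 = 19 + c$)
$D = 193414862$ ($D = \left(-3422 + 0\right) \left(-25598 - 30923\right) = \left(-3422\right) \left(-56521\right) = 193414862$)
$\frac{1}{D + t{\left(22 \cdot 1 \right)}} = \frac{1}{193414862 + \left(19 + 22 \cdot 1\right)} = \frac{1}{193414862 + \left(19 + 22\right)} = \frac{1}{193414862 + 41} = \frac{1}{193414903}$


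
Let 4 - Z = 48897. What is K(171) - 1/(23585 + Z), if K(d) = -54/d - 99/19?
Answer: -7361/1332 ≈ -5.5263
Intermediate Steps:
Z = -48893 (Z = 4 - 1*48897 = 4 - 48897 = -48893)
K(d) = -99/19 - 54/d (K(d) = -54/d - 99*1/19 = -54/d - 99/19 = -99/19 - 54/d)
K(171) - 1/(23585 + Z) = (-99/19 - 54/171) - 1/(23585 - 48893) = (-99/19 - 54*1/171) - 1/(-25308) = (-99/19 - 6/19) - 1*(-1/25308) = -105/19 + 1/25308 = -7361/1332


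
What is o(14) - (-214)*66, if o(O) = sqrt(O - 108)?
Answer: 14124 + I*sqrt(94) ≈ 14124.0 + 9.6954*I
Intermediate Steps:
o(O) = sqrt(-108 + O)
o(14) - (-214)*66 = sqrt(-108 + 14) - (-214)*66 = sqrt(-94) - 1*(-14124) = I*sqrt(94) + 14124 = 14124 + I*sqrt(94)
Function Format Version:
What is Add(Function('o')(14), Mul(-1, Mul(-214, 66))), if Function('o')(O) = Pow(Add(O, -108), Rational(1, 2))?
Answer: Add(14124, Mul(I, Pow(94, Rational(1, 2)))) ≈ Add(14124., Mul(9.6954, I))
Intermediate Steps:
Function('o')(O) = Pow(Add(-108, O), Rational(1, 2))
Add(Function('o')(14), Mul(-1, Mul(-214, 66))) = Add(Pow(Add(-108, 14), Rational(1, 2)), Mul(-1, Mul(-214, 66))) = Add(Pow(-94, Rational(1, 2)), Mul(-1, -14124)) = Add(Mul(I, Pow(94, Rational(1, 2))), 14124) = Add(14124, Mul(I, Pow(94, Rational(1, 2))))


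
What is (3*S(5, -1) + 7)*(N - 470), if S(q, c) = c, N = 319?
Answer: -604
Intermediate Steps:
(3*S(5, -1) + 7)*(N - 470) = (3*(-1) + 7)*(319 - 470) = (-3 + 7)*(-151) = 4*(-151) = -604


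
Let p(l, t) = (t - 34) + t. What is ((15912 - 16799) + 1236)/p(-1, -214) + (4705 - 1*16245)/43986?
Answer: -1149033/1128974 ≈ -1.0178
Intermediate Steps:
p(l, t) = -34 + 2*t (p(l, t) = (-34 + t) + t = -34 + 2*t)
((15912 - 16799) + 1236)/p(-1, -214) + (4705 - 1*16245)/43986 = ((15912 - 16799) + 1236)/(-34 + 2*(-214)) + (4705 - 1*16245)/43986 = (-887 + 1236)/(-34 - 428) + (4705 - 16245)*(1/43986) = 349/(-462) - 11540*1/43986 = 349*(-1/462) - 5770/21993 = -349/462 - 5770/21993 = -1149033/1128974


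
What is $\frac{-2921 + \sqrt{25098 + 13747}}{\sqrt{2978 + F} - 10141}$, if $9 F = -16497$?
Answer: $\frac{2921 - \sqrt{38845}}{10141 - \sqrt{1145}} \approx 0.2695$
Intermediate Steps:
$F = -1833$ ($F = \frac{1}{9} \left(-16497\right) = -1833$)
$\frac{-2921 + \sqrt{25098 + 13747}}{\sqrt{2978 + F} - 10141} = \frac{-2921 + \sqrt{25098 + 13747}}{\sqrt{2978 - 1833} - 10141} = \frac{-2921 + \sqrt{38845}}{\sqrt{1145} - 10141} = \frac{-2921 + \sqrt{38845}}{-10141 + \sqrt{1145}}$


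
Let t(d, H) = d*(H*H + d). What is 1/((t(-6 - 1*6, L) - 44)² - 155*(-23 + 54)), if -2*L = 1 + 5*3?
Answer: 1/441419 ≈ 2.2654e-6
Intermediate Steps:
L = -8 (L = -(1 + 5*3)/2 = -(1 + 15)/2 = -½*16 = -8)
t(d, H) = d*(d + H²) (t(d, H) = d*(H² + d) = d*(d + H²))
1/((t(-6 - 1*6, L) - 44)² - 155*(-23 + 54)) = 1/(((-6 - 1*6)*((-6 - 1*6) + (-8)²) - 44)² - 155*(-23 + 54)) = 1/(((-6 - 6)*((-6 - 6) + 64) - 44)² - 155*31) = 1/((-12*(-12 + 64) - 44)² - 4805) = 1/((-12*52 - 44)² - 4805) = 1/((-624 - 44)² - 4805) = 1/((-668)² - 4805) = 1/(446224 - 4805) = 1/441419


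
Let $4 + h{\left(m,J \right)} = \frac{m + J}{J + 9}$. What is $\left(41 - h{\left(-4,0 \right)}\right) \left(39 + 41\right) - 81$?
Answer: $\frac{31991}{9} \approx 3554.6$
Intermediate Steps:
$h{\left(m,J \right)} = -4 + \frac{J + m}{9 + J}$ ($h{\left(m,J \right)} = -4 + \frac{m + J}{J + 9} = -4 + \frac{J + m}{9 + J}$)
$\left(41 - h{\left(-4,0 \right)}\right) \left(39 + 41\right) - 81 = \left(41 - \frac{-36 - 4 - 0}{9 + 0}\right) \left(39 + 41\right) - 81 = \left(41 - \frac{-36 - 4 + 0}{9}\right) 80 - 81 = \left(41 - \frac{1}{9} \left(-40\right)\right) 80 - 81 = \left(41 - - \frac{40}{9}\right) 80 - 81 = \left(41 + \frac{40}{9}\right) 80 - 81 = \frac{409}{9} \cdot 80 - 81 = \frac{32720}{9} - 81 = \frac{31991}{9}$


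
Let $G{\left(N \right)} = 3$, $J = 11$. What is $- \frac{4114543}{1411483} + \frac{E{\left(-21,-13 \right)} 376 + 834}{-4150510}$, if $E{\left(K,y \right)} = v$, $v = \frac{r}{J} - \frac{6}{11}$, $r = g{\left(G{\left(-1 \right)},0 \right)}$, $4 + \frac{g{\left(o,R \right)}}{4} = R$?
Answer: $- \frac{8538783804268}{2929187153165} \approx -2.9151$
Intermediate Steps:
$g{\left(o,R \right)} = -16 + 4 R$
$r = -16$ ($r = -16 + 4 \cdot 0 = -16 + 0 = -16$)
$v = -2$ ($v = - \frac{16}{11} - \frac{6}{11} = -2$)
$E{\left(K,y \right)} = -2$
$- \frac{4114543}{1411483} + \frac{E{\left(-21,-13 \right)} 376 + 834}{-4150510} = - \frac{4114543}{1411483} + \frac{\left(-2\right) 376 + 834}{-4150510} = \left(-4114543\right) \frac{1}{1411483} + \left(-752 + 834\right) \left(- \frac{1}{4150510}\right) = - \frac{4114543}{1411483} + 82 \left(- \frac{1}{4150510}\right) = - \frac{4114543}{1411483} - \frac{41}{2075255} = - \frac{8538783804268}{2929187153165}$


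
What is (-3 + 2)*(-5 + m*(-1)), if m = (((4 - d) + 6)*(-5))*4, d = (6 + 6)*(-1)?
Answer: -435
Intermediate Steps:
d = -12 (d = 12*(-1) = -12)
m = -440 (m = (((4 - 1*(-12)) + 6)*(-5))*4 = (((4 + 12) + 6)*(-5))*4 = ((16 + 6)*(-5))*4 = (22*(-5))*4 = -110*4 = -440)
(-3 + 2)*(-5 + m*(-1)) = (-3 + 2)*(-5 - 440*(-1)) = -(-5 + 440) = -1*435 = -435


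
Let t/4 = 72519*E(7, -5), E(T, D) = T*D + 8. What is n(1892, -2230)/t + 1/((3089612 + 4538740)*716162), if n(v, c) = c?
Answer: 1015232741469631/3565630322054239104 ≈ 0.00028473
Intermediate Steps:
E(T, D) = 8 + D*T (E(T, D) = D*T + 8 = 8 + D*T)
t = -7832052 (t = 4*(72519*(8 - 5*7)) = 4*(72519*(8 - 35)) = 4*(72519*(-27)) = 4*(-1958013) = -7832052)
n(1892, -2230)/t + 1/((3089612 + 4538740)*716162) = -2230/(-7832052) + 1/((3089612 + 4538740)*716162) = -2230*(-1/7832052) + (1/716162)/7628352 = 1115/3916026 + (1/7628352)*(1/716162) = 1115/3916026 + 1/5463135825024 = 1015232741469631/3565630322054239104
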